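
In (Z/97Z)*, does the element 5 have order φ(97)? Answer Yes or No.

Yes

φ(97) = 97 − 1 = 96 = 2^5 · 3.
Test 5^(96/q) mod 97 for each prime factor q of 96:
5^48 ≡ 96 (mod 97)  [q = 2: ≢ 1 ✓]
5^32 ≡ 35 (mod 97)  [q = 3: ≢ 1 ✓]
All checks pass, so 5 has order 96 and is a primitive root modulo 97.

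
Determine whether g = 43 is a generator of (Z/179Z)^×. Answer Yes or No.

φ(179) = 179 − 1 = 178 = 2 · 89.
Test 43^(178/q) mod 179 for each prime factor q of 178:
43^89 ≡ 1 (mod 179)  [q = 2: ≡ 1 ✗]
43^2 ≡ 59 (mod 179)  [q = 89: ≢ 1 ✓]
Since 43^89 ≡ 1, the order of 43 divides 89 < 178, so 43 is not a primitive root.

No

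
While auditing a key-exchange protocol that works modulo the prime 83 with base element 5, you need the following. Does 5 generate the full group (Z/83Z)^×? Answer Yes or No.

Yes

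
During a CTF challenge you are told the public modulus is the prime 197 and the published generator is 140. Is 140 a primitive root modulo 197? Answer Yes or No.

φ(197) = 197 − 1 = 196 = 2^2 · 7^2.
An element g generates (Z/197Z)^× iff g^(196/q) ≢ 1 (mod 197) for each prime q ∈ {2, 7}.
140^98 ≡ 196 (mod 197)  [q = 2: ≢ 1 ✓]
140^28 ≡ 36 (mod 197)  [q = 7: ≢ 1 ✓]
All checks pass, so 140 has order 196 and is a primitive root modulo 197.

Yes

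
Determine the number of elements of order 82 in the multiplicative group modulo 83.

φ(83) = 83 − 1 = 82 = 2 · 41.
(Z/83Z)^× is cyclic (|G| = 82); a cyclic group of order m has exactly φ(d) elements of each order d | m, and none otherwise.
82 = 2 · 41 divides 82, and φ(82) = 40.

40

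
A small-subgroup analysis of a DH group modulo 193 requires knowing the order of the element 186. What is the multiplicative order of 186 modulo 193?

24

ord(186) | φ(193) = 193 − 1 = 192 = 2^6 · 3.
Divisors of 192: 1, 2, 3, 4, 6, 8, 12, 16, 24, 32, 48, 64, 96, 192.
Test each divisor d:
186^1 ≡ 186
186^2 ≡ 49
186^3 ≡ 43
186^4 ≡ 85
186^6 ≡ 112
186^8 ≡ 84
186^12 ≡ 192
186^16 ≡ 108
186^24 ≡ 1
Hence ord(186) = 24.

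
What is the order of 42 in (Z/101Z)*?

100

By Lagrange's theorem, ord_101(42) divides φ(101) = 101 − 1 = 100 = 2^2 · 5^2.
Divisors of 100: 1, 2, 4, 5, 10, 20, 25, 50, 100.
Test each divisor d:
42^1 ≡ 42
42^2 ≡ 47
42^4 ≡ 88
42^5 ≡ 60
42^10 ≡ 65
42^20 ≡ 84
42^25 ≡ 91
42^50 ≡ 100
42^100 ≡ 1
So ord_101(42) = 100.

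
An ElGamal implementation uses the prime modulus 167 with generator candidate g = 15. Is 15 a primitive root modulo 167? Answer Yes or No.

φ(167) = 167 − 1 = 166 = 2 · 83.
An element g generates (Z/167Z)^× iff g^(166/q) ≢ 1 (mod 167) for each prime q ∈ {2, 83}.
15^83 ≡ 166 (mod 167)  [q = 2: ≢ 1 ✓]
15^2 ≡ 58 (mod 167)  [q = 83: ≢ 1 ✓]
None equal 1, so ord_167(15) = 166: 15 is a primitive root.

Yes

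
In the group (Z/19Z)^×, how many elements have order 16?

0

φ(19) = 19 − 1 = 18 = 2 · 3^2.
Since (Z/19Z)^× is cyclic of order 18, the number of elements of order d is φ(d) when d | 18 and 0 otherwise.
16 does not divide 18, so no element of (Z/19Z)^× has order 16.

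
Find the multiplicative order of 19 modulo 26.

12

Since 19 ∈ (Z/26Z)^×, its order divides φ(26) = φ(2)·φ(13) = 1·12 = 12 = 2^2 · 3.
Divisors of 12: 1, 2, 3, 4, 6, 12.
Compute 19^d (mod 26) for the divisors d until we hit 1:
19^1 ≡ 19 (mod 26)
19^2 ≡ 23 (mod 26)
19^3 ≡ 21 (mod 26)
19^4 ≡ 9 (mod 26)
19^6 ≡ 25 (mod 26)
19^12 ≡ 1 (mod 26) ✓
Therefore the multiplicative order of 19 modulo 26 is 12.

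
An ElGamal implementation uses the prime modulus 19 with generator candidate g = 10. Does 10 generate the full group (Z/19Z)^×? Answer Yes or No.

Yes

φ(19) = 19 − 1 = 18 = 2 · 3^2.
Test 10^(18/q) mod 19 for each prime factor q of 18:
10^9 ≡ 18 (mod 19)  [q = 2: ≢ 1 ✓]
10^6 ≡ 11 (mod 19)  [q = 3: ≢ 1 ✓]
Every test exponent gives a nontrivial residue, hence 10 generates the full group.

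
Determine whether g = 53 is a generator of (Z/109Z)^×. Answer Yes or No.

φ(109) = 109 − 1 = 108 = 2^2 · 3^3.
An element g generates (Z/109Z)^× iff g^(108/q) ≢ 1 (mod 109) for each prime q ∈ {2, 3}.
53^54 ≡ 108 (mod 109)  [q = 2: ≢ 1 ✓]
53^36 ≡ 63 (mod 109)  [q = 3: ≢ 1 ✓]
Every test exponent gives a nontrivial residue, hence 53 generates the full group.

Yes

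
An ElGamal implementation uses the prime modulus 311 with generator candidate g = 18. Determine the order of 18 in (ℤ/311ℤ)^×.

The order of 18 must divide φ(311) = 311 − 1 = 310 = 2 · 5 · 31.
Divisors of 310: 1, 2, 5, 10, 31, 62, 155, 310.
Compute 18^d (mod 311) for the divisors d until we hit 1:
18^1 ≡ 18 (mod 311)
18^2 ≡ 13 (mod 311)
18^5 ≡ 243 (mod 311)
18^10 ≡ 270 (mod 311)
18^31 ≡ 1 (mod 311) ✓
Hence ord(18) = 31.

31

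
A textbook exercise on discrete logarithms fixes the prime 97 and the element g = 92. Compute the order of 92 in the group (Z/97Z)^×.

By Lagrange's theorem, ord_97(92) divides φ(97) = 97 − 1 = 96 = 2^5 · 3.
Divisors of 96: 1, 2, 3, 4, 6, 8, 12, 16, 24, 32, 48, 96.
Evaluate successive powers at the divisors of 96:
92^1 ≡ 92 (mod 97)
92^2 ≡ 25 (mod 97)
92^3 ≡ 69 (mod 97)
92^4 ≡ 43 (mod 97)
92^6 ≡ 8 (mod 97)
92^8 ≡ 6 (mod 97)
92^12 ≡ 64 (mod 97)
92^16 ≡ 36 (mod 97)
92^24 ≡ 22 (mod 97)
92^32 ≡ 35 (mod 97)
92^48 ≡ 96 (mod 97)
92^96 ≡ 1 (mod 97) ✓
The smallest such exponent is 96, so the order of 92 is 96.

96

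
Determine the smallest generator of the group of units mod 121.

2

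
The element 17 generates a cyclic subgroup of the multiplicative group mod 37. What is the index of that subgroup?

1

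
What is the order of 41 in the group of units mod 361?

Since 41 ∈ (Z/361Z)^×, its order divides φ(361) = φ(19^2) = 19·(19−1) = 342 = 2 · 3^2 · 19.
Divisors of 342: 1, 2, 3, 6, 9, 18, 19, 38, 57, 114, 171, 342.
Test each divisor d:
41^1 ≡ 41 (mod 361)
41^2 ≡ 237 (mod 361)
41^3 ≡ 331 (mod 361)
41^6 ≡ 178 (mod 361)
41^9 ≡ 75 (mod 361)
41^18 ≡ 210 (mod 361)
41^19 ≡ 307 (mod 361)
41^38 ≡ 28 (mod 361)
41^57 ≡ 293 (mod 361)
41^114 ≡ 292 (mod 361)
41^171 ≡ 360 (mod 361)
41^342 ≡ 1 (mod 361) ✓
Therefore the multiplicative order of 41 modulo 361 is 342.

342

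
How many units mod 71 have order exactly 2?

1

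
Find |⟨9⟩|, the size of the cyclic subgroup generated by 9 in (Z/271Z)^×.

15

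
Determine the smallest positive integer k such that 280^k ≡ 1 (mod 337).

112

ord(280) | φ(337) = 337 − 1 = 336 = 2^4 · 3 · 7.
Divisors of 336: 1, 2, 3, 4, 6, 7, 8, 12, 14, 16, 21, 24, 28, 42, 48, 56, 84, 112, 168, 336.
Check 280^d mod 337 for each divisor in increasing order:
280^1 ≡ 280 (mod 337)
280^2 ≡ 216 (mod 337)
280^3 ≡ 157 (mod 337)
280^4 ≡ 150 (mod 337)
280^6 ≡ 48 (mod 337)
280^7 ≡ 297 (mod 337)
280^8 ≡ 258 (mod 337)
280^12 ≡ 282 (mod 337)
280^14 ≡ 252 (mod 337)
280^16 ≡ 175 (mod 337)
280^21 ≡ 30 (mod 337)
280^24 ≡ 329 (mod 337)
280^28 ≡ 148 (mod 337)
280^42 ≡ 226 (mod 337)
280^48 ≡ 64 (mod 337)
280^56 ≡ 336 (mod 337)
280^84 ≡ 189 (mod 337)
280^112 ≡ 1 (mod 337) ✓
Therefore the multiplicative order of 280 modulo 337 is 112.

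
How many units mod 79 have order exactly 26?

φ(79) = 79 − 1 = 78 = 2 · 3 · 13.
(Z/79Z)^× is cyclic (|G| = 78); a cyclic group of order m has exactly φ(d) elements of each order d | m, and none otherwise.
26 = 2 · 13 divides 78, and φ(26) = 12.

12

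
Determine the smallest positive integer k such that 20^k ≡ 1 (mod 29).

By Lagrange's theorem, ord_29(20) divides φ(29) = 29 − 1 = 28 = 2^2 · 7.
Divisors of 28: 1, 2, 4, 7, 14, 28.
Test each divisor d:
20^1 ≡ 20
20^2 ≡ 23
20^4 ≡ 7
20^7 ≡ 1
Therefore the multiplicative order of 20 modulo 29 is 7.

7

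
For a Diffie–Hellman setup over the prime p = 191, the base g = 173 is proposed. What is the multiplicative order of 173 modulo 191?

190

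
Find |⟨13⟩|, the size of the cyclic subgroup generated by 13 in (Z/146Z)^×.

72

By Lagrange's theorem, ord_146(13) divides φ(146) = φ(2)·φ(73) = 1·72 = 72 = 2^3 · 3^2.
Divisors of 72: 1, 2, 3, 4, 6, 8, 9, 12, 18, 24, 36, 72.
Test each divisor d:
13^1 ≡ 13 (mod 146)
13^2 ≡ 23 (mod 146)
13^3 ≡ 7 (mod 146)
13^4 ≡ 91 (mod 146)
13^6 ≡ 49 (mod 146)
13^8 ≡ 105 (mod 146)
13^9 ≡ 51 (mod 146)
13^12 ≡ 65 (mod 146)
13^18 ≡ 119 (mod 146)
13^24 ≡ 137 (mod 146)
13^36 ≡ 145 (mod 146)
13^72 ≡ 1 (mod 146) ✓
The smallest such exponent is 72, so the order of 13 is 72.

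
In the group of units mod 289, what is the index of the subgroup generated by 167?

The order of 167 must divide φ(289) = φ(17^2) = 17·(17−1) = 272 = 2^4 · 17.
Divisors of 272: 1, 2, 4, 8, 16, 17, 34, 68, 136, 272.
Compute 167^d (mod 289) for the divisors d until we hit 1:
167^1 ≡ 167
167^2 ≡ 145
167^4 ≡ 217
167^8 ≡ 271
167^16 ≡ 35
167^17 ≡ 65
167^34 ≡ 179
167^68 ≡ 251
167^136 ≡ 288
167^272 ≡ 1
So ord_289(167) = 272, hence |⟨167⟩| = 272.
[(Z/289Z)^× : ⟨167⟩] = 272/272 = 1.

1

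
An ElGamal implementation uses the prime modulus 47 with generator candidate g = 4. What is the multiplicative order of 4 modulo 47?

23

ord(4) | φ(47) = 47 − 1 = 46 = 2 · 23.
Divisors of 46: 1, 2, 23, 46.
Compute 4^d (mod 47) for the divisors d until we hit 1:
4^1 ≡ 4 (mod 47)
4^2 ≡ 16 (mod 47)
4^23 ≡ 1 (mod 47) ✓
Hence ord(4) = 23.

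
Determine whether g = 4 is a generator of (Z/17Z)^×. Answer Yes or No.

φ(17) = 17 − 1 = 16 = 2^4.
An element g generates (Z/17Z)^× iff g^(16/q) ≢ 1 (mod 17) for each prime q ∈ {2}.
4^8 ≡ 1 (mod 17)  [q = 2: ≡ 1 ✗]
The check at q = 2 fails, so 4 generates a proper subgroup.

No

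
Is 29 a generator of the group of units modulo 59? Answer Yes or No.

φ(59) = 59 − 1 = 58 = 2 · 29.
An element g generates (Z/59Z)^× iff g^(58/q) ≢ 1 (mod 59) for each prime q ∈ {2, 29}.
29^29 ≡ 1 (mod 59)  [q = 2: ≡ 1 ✗]
29^2 ≡ 15 (mod 59)  [q = 29: ≢ 1 ✓]
Since 29^29 ≡ 1, the order of 29 divides 29 < 58, so 29 is not a primitive root.

No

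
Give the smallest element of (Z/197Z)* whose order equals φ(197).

2

φ(197) = 197 − 1 = 196 = 2^2 · 7^2.
g is a primitive root iff g^(196/q) ≢ 1 (mod 197) for each prime q ∈ {2, 7}.
g = 2: 2^98 ≡ 196; 2^28 ≡ 104 — none is 1, so 2 is a primitive root.
Hence the least primitive root of 197 is 2.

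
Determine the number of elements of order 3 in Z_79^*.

φ(79) = 79 − 1 = 78 = 2 · 3 · 13.
In a cyclic group of order 78, there are φ(d) elements of order d for each divisor d of 78, and zero for non-divisors.
3 | 78, and φ(3) = 3 − 1 = 2.

2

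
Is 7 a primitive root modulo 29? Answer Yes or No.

No

φ(29) = 29 − 1 = 28 = 2^2 · 7.
7 is a primitive root mod 29 iff 7^(φ(29)/q) ≢ 1 for every prime q | φ(29), i.e. q ∈ {2, 7}.
7^14 ≡ 1 (mod 29)  [q = 2: ≡ 1 ✗]
7^4 ≡ 23 (mod 29)  [q = 7: ≢ 1 ✓]
The check at q = 2 fails, so 7 generates a proper subgroup.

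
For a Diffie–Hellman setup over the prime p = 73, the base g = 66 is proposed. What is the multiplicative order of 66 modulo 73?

24

Since 66 ∈ (Z/73Z)^×, its order divides φ(73) = 73 − 1 = 72 = 2^3 · 3^2.
Divisors of 72: 1, 2, 3, 4, 6, 8, 9, 12, 18, 24, 36, 72.
Compute 66^d (mod 73) for the divisors d until we hit 1:
66^1 ≡ 66 (mod 73)
66^2 ≡ 49 (mod 73)
66^3 ≡ 22 (mod 73)
66^4 ≡ 65 (mod 73)
66^6 ≡ 46 (mod 73)
66^8 ≡ 64 (mod 73)
66^9 ≡ 63 (mod 73)
66^12 ≡ 72 (mod 73)
66^18 ≡ 27 (mod 73)
66^24 ≡ 1 (mod 73) ✓
Therefore the multiplicative order of 66 modulo 73 is 24.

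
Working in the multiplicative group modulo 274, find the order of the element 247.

Since 247 ∈ (Z/274Z)^×, its order divides φ(274) = φ(2)·φ(137) = 1·136 = 136 = 2^3 · 17.
Divisors of 136: 1, 2, 4, 8, 17, 34, 68, 136.
Test each divisor d:
247^1 ≡ 247 (mod 274)
247^2 ≡ 181 (mod 274)
247^4 ≡ 155 (mod 274)
247^8 ≡ 187 (mod 274)
247^17 ≡ 41 (mod 274)
247^34 ≡ 37 (mod 274)
247^68 ≡ 273 (mod 274)
247^136 ≡ 1 (mod 274) ✓
Hence ord(247) = 136.

136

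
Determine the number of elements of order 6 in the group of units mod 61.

φ(61) = 61 − 1 = 60 = 2^2 · 3 · 5.
(Z/61Z)^× is cyclic (|G| = 60); a cyclic group of order m has exactly φ(d) elements of each order d | m, and none otherwise.
6 = 2 · 3 divides 60, and φ(6) = 2.

2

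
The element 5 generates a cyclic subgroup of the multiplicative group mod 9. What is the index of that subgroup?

1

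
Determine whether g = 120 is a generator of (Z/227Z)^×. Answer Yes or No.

No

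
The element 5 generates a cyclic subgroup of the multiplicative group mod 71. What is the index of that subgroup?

14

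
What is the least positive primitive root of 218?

11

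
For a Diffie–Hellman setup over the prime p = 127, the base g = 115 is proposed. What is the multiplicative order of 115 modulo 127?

63

ord(115) | φ(127) = 127 − 1 = 126 = 2 · 3^2 · 7.
Divisors of 126: 1, 2, 3, 6, 7, 9, 14, 18, 21, 42, 63, 126.
Check 115^d mod 127 for each divisor in increasing order:
115^1 ≡ 115 (mod 127)
115^2 ≡ 17 (mod 127)
115^3 ≡ 50 (mod 127)
115^6 ≡ 87 (mod 127)
115^7 ≡ 99 (mod 127)
115^9 ≡ 32 (mod 127)
115^14 ≡ 22 (mod 127)
115^18 ≡ 8 (mod 127)
115^21 ≡ 19 (mod 127)
115^42 ≡ 107 (mod 127)
115^63 ≡ 1 (mod 127) ✓
So ord_127(115) = 63.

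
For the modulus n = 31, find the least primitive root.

φ(31) = 31 − 1 = 30 = 2 · 3 · 5.
Test candidates g = 2, 3, … against the prime factors q ∈ {2, 3, 5} of φ(31): g is a generator iff g^(30/q) ≢ 1 for every such q.
g = 2: 2^15 ≡ 1 — hits 1, so not a primitive root.
g = 3: 3^15 ≡ 30; 3^10 ≡ 25; 3^6 ≡ 16 — none is 1, so 3 is a primitive root.
So 3 is the smallest generator of (Z/31Z)^×.

3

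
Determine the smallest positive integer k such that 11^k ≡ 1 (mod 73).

The order of 11 must divide φ(73) = 73 − 1 = 72 = 2^3 · 3^2.
Divisors of 72: 1, 2, 3, 4, 6, 8, 9, 12, 18, 24, 36, 72.
Evaluate successive powers at the divisors of 72:
11^1 ≡ 11 (mod 73)
11^2 ≡ 48 (mod 73)
11^3 ≡ 17 (mod 73)
11^4 ≡ 41 (mod 73)
11^6 ≡ 70 (mod 73)
11^8 ≡ 2 (mod 73)
11^9 ≡ 22 (mod 73)
11^12 ≡ 9 (mod 73)
11^18 ≡ 46 (mod 73)
11^24 ≡ 8 (mod 73)
11^36 ≡ 72 (mod 73)
11^72 ≡ 1 (mod 73) ✓
So ord_73(11) = 72.

72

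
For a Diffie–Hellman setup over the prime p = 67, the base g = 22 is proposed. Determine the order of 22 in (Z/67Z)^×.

The order of 22 must divide φ(67) = 67 − 1 = 66 = 2 · 3 · 11.
Divisors of 66: 1, 2, 3, 6, 11, 22, 33, 66.
Compute 22^d (mod 67) for the divisors d until we hit 1:
22^1 ≡ 22 (mod 67)
22^2 ≡ 15 (mod 67)
22^3 ≡ 62 (mod 67)
22^6 ≡ 25 (mod 67)
22^11 ≡ 1 (mod 67) ✓
Hence ord(22) = 11.

11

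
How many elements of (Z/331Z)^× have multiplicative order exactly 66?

20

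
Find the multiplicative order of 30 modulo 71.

Since 30 ∈ (Z/71Z)^×, its order divides φ(71) = 71 − 1 = 70 = 2 · 5 · 7.
Divisors of 70: 1, 2, 5, 7, 10, 14, 35, 70.
Check 30^d mod 71 for each divisor in increasing order:
30^1 ≡ 30 (mod 71)
30^2 ≡ 48 (mod 71)
30^5 ≡ 37 (mod 71)
30^7 ≡ 1 (mod 71) ✓
So ord_71(30) = 7.

7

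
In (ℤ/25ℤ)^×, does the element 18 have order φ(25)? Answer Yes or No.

No

φ(25) = φ(5^2) = 5·(5−1) = 20 = 2^2 · 5.
Test 18^(20/q) mod 25 for each prime factor q of 20:
18^10 ≡ 24 (mod 25)  [q = 2: ≢ 1 ✓]
18^4 ≡ 1 (mod 25)  [q = 5: ≡ 1 ✗]
18^4 ≡ 1 shows ord(18) | 4, strictly less than φ(25); not a primitive root.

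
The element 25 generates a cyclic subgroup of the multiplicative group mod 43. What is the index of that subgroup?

Since 25 ∈ (Z/43Z)^×, its order divides φ(43) = 43 − 1 = 42 = 2 · 3 · 7.
Divisors of 42: 1, 2, 3, 6, 7, 14, 21, 42.
Evaluate successive powers at the divisors of 42:
25^1 ≡ 25 (mod 43)
25^2 ≡ 23 (mod 43)
25^3 ≡ 16 (mod 43)
25^6 ≡ 41 (mod 43)
25^7 ≡ 36 (mod 43)
25^14 ≡ 6 (mod 43)
25^21 ≡ 1 (mod 43) ✓
The order of 25 is 21, so the subgroup it generates has 21 elements.
[(Z/43Z)^× : ⟨25⟩] = 42/21 = 2.

2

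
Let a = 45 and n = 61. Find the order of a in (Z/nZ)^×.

30

The order of 45 must divide φ(61) = 61 − 1 = 60 = 2^2 · 3 · 5.
Divisors of 60: 1, 2, 3, 4, 5, 6, 10, 12, 15, 20, 30, 60.
Evaluate successive powers at the divisors of 60:
45^1 ≡ 45 (mod 61)
45^2 ≡ 12 (mod 61)
45^3 ≡ 52 (mod 61)
45^4 ≡ 22 (mod 61)
45^5 ≡ 14 (mod 61)
45^6 ≡ 20 (mod 61)
45^10 ≡ 13 (mod 61)
45^12 ≡ 34 (mod 61)
45^15 ≡ 60 (mod 61)
45^20 ≡ 47 (mod 61)
45^30 ≡ 1 (mod 61) ✓
So ord_61(45) = 30.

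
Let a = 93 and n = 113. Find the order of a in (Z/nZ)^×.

112

Since 93 ∈ (Z/113Z)^×, its order divides φ(113) = 113 − 1 = 112 = 2^4 · 7.
Divisors of 112: 1, 2, 4, 7, 8, 14, 16, 28, 56, 112.
Evaluate successive powers at the divisors of 112:
93^1 ≡ 93
93^2 ≡ 61
93^4 ≡ 105
93^7 ≡ 42
93^8 ≡ 64
93^14 ≡ 69
93^16 ≡ 28
93^28 ≡ 15
93^56 ≡ 112
93^112 ≡ 1
Therefore the multiplicative order of 93 modulo 113 is 112.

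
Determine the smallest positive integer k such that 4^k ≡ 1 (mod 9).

3

The order of 4 must divide φ(9) = φ(3^2) = 3·(3−1) = 6 = 2 · 3.
Divisors of 6: 1, 2, 3, 6.
Test each divisor d:
4^1 ≡ 4 (mod 9)
4^2 ≡ 7 (mod 9)
4^3 ≡ 1 (mod 9) ✓
So ord_9(4) = 3.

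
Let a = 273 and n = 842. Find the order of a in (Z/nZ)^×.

60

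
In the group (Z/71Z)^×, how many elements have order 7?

6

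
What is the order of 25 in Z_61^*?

By Lagrange's theorem, ord_61(25) divides φ(61) = 61 − 1 = 60 = 2^2 · 3 · 5.
Divisors of 60: 1, 2, 3, 4, 5, 6, 10, 12, 15, 20, 30, 60.
Check 25^d mod 61 for each divisor in increasing order:
25^1 ≡ 25
25^2 ≡ 15
25^3 ≡ 9
25^4 ≡ 42
25^5 ≡ 13
25^6 ≡ 20
25^10 ≡ 47
25^12 ≡ 34
25^15 ≡ 1
Therefore the multiplicative order of 25 modulo 61 is 15.

15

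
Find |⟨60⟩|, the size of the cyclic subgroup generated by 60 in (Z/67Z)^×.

The order of 60 must divide φ(67) = 67 − 1 = 66 = 2 · 3 · 11.
Divisors of 66: 1, 2, 3, 6, 11, 22, 33, 66.
Check 60^d mod 67 for each divisor in increasing order:
60^1 ≡ 60 (mod 67)
60^2 ≡ 49 (mod 67)
60^3 ≡ 59 (mod 67)
60^6 ≡ 64 (mod 67)
60^11 ≡ 37 (mod 67)
60^22 ≡ 29 (mod 67)
60^33 ≡ 1 (mod 67) ✓
The smallest such exponent is 33, so the order of 60 is 33.

33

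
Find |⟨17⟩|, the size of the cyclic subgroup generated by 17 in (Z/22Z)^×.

ord(17) | φ(22) = φ(2)·φ(11) = 1·10 = 10 = 2 · 5.
Divisors of 10: 1, 2, 5, 10.
Evaluate successive powers at the divisors of 10:
17^1 ≡ 17
17^2 ≡ 3
17^5 ≡ 21
17^10 ≡ 1
Therefore the multiplicative order of 17 modulo 22 is 10.

10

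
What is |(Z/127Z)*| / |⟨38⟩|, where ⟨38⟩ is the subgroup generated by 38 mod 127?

6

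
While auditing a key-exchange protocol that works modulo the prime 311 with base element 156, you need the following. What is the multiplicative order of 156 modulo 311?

155

The order of 156 must divide φ(311) = 311 − 1 = 310 = 2 · 5 · 31.
Divisors of 310: 1, 2, 5, 10, 31, 62, 155, 310.
Check 156^d mod 311 for each divisor in increasing order:
156^1 ≡ 156 (mod 311)
156^2 ≡ 78 (mod 311)
156^5 ≡ 243 (mod 311)
156^10 ≡ 270 (mod 311)
156^31 ≡ 216 (mod 311)
156^62 ≡ 6 (mod 311)
156^155 ≡ 1 (mod 311) ✓
So ord_311(156) = 155.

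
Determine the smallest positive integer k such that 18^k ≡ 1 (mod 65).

4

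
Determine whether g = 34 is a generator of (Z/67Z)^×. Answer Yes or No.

Yes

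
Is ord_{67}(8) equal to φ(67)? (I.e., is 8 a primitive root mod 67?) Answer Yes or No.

φ(67) = 67 − 1 = 66 = 2 · 3 · 11.
It suffices to check that the order of 8 is not a proper divisor of 66: compute 8^(66/q) for q ∈ {2, 3, 11}.
8^33 ≡ 66 (mod 67)  [q = 2: ≢ 1 ✓]
8^22 ≡ 1 (mod 67)  [q = 3: ≡ 1 ✗]
8^6 ≡ 40 (mod 67)  [q = 11: ≢ 1 ✓]
The check at q = 3 fails, so 8 generates a proper subgroup.

No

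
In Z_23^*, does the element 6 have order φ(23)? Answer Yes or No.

No

φ(23) = 23 − 1 = 22 = 2 · 11.
An element g generates (Z/23Z)^× iff g^(22/q) ≢ 1 (mod 23) for each prime q ∈ {2, 11}.
6^11 ≡ 1 (mod 23)  [q = 2: ≡ 1 ✗]
6^2 ≡ 13 (mod 23)  [q = 11: ≢ 1 ✓]
6^11 ≡ 1 shows ord(6) | 11, strictly less than φ(23); not a primitive root.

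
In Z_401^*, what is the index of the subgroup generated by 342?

1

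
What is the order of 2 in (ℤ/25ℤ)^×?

Since 2 ∈ (Z/25Z)^×, its order divides φ(25) = φ(5^2) = 5·(5−1) = 20 = 2^2 · 5.
Divisors of 20: 1, 2, 4, 5, 10, 20.
Check 2^d mod 25 for each divisor in increasing order:
2^1 ≡ 2 (mod 25)
2^2 ≡ 4 (mod 25)
2^4 ≡ 16 (mod 25)
2^5 ≡ 7 (mod 25)
2^10 ≡ 24 (mod 25)
2^20 ≡ 1 (mod 25) ✓
So ord_25(2) = 20.

20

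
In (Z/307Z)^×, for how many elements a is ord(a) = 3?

2

φ(307) = 307 − 1 = 306 = 2 · 3^2 · 17.
(Z/307Z)^× is cyclic (|G| = 306); a cyclic group of order m has exactly φ(d) elements of each order d | m, and none otherwise.
3 | 306, and φ(3) = 3 − 1 = 2.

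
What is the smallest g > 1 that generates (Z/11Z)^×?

2

φ(11) = 11 − 1 = 10 = 2 · 5.
Test candidates g = 2, 3, … against the prime factors q ∈ {2, 5} of φ(11): g is a generator iff g^(10/q) ≢ 1 for every such q.
g = 2: 2^5 ≡ 10; 2^2 ≡ 4 — none is 1, so 2 is a primitive root.
So 2 is the smallest generator of (Z/11Z)^×.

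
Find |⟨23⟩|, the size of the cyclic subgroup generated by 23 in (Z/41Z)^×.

ord(23) | φ(41) = 41 − 1 = 40 = 2^3 · 5.
Divisors of 40: 1, 2, 4, 5, 8, 10, 20, 40.
Compute 23^d (mod 41) for the divisors d until we hit 1:
23^1 ≡ 23 (mod 41)
23^2 ≡ 37 (mod 41)
23^4 ≡ 16 (mod 41)
23^5 ≡ 40 (mod 41)
23^8 ≡ 10 (mod 41)
23^10 ≡ 1 (mod 41) ✓
So ord_41(23) = 10.

10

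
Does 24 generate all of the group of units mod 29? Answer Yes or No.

φ(29) = 29 − 1 = 28 = 2^2 · 7.
24 is a primitive root mod 29 iff 24^(φ(29)/q) ≢ 1 for every prime q | φ(29), i.e. q ∈ {2, 7}.
24^14 ≡ 1 (mod 29)  [q = 2: ≡ 1 ✗]
24^4 ≡ 16 (mod 29)  [q = 7: ≢ 1 ✓]
Since 24^14 ≡ 1, the order of 24 divides 14 < 28, so 24 is not a primitive root.

No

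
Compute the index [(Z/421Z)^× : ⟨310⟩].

5

Since 310 ∈ (Z/421Z)^×, its order divides φ(421) = 421 − 1 = 420 = 2^2 · 3 · 5 · 7.
Divisors of 420: 1, 2, 3, 4, 5, 6, 7, 10, 12, 14, 15, 20, 21, 28, 30, 35, 42, 60, 70, 84, 105, 140, 210, 420.
Test each divisor d:
310^1 ≡ 310 (mod 421)
310^2 ≡ 112 (mod 421)
310^3 ≡ 198 (mod 421)
310^4 ≡ 335 (mod 421)
310^5 ≡ 284 (mod 421)
310^6 ≡ 51 (mod 421)
310^7 ≡ 233 (mod 421)
310^10 ≡ 245 (mod 421)
310^12 ≡ 75 (mod 421)
310^14 ≡ 401 (mod 421)
310^15 ≡ 115 (mod 421)
310^20 ≡ 243 (mod 421)
310^21 ≡ 392 (mod 421)
310^28 ≡ 400 (mod 421)
310^30 ≡ 174 (mod 421)
310^35 ≡ 159 (mod 421)
310^42 ≡ 420 (mod 421)
310^60 ≡ 385 (mod 421)
310^70 ≡ 21 (mod 421)
310^84 ≡ 1 (mod 421) ✓
Thus |⟨310⟩| = ord(310) = 84.
The index is φ(421) / ord(310) = 420 / 84 = 5.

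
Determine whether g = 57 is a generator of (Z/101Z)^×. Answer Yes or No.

No

φ(101) = 101 − 1 = 100 = 2^2 · 5^2.
57 is a primitive root mod 101 iff 57^(φ(101)/q) ≢ 1 for every prime q | φ(101), i.e. q ∈ {2, 5}.
57^50 ≡ 100 (mod 101)  [q = 2: ≢ 1 ✓]
57^20 ≡ 1 (mod 101)  [q = 5: ≡ 1 ✗]
57^20 ≡ 1 shows ord(57) | 20, strictly less than φ(101); not a primitive root.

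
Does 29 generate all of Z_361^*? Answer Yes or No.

Yes

φ(361) = φ(19^2) = 19·(19−1) = 342 = 2 · 3^2 · 19.
An element g generates (Z/361Z)^× iff g^(342/q) ≢ 1 (mod 361) for each prime q ∈ {2, 3, 19}.
29^171 ≡ 360 (mod 361)  [q = 2: ≢ 1 ✓]
29^114 ≡ 68 (mod 361)  [q = 3: ≢ 1 ✓]
29^18 ≡ 248 (mod 361)  [q = 19: ≢ 1 ✓]
All checks pass, so 29 has order 342 and is a primitive root modulo 361.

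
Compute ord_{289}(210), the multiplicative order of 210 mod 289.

By Lagrange's theorem, ord_289(210) divides φ(289) = φ(17^2) = 17·(17−1) = 272 = 2^4 · 17.
Divisors of 272: 1, 2, 4, 8, 16, 17, 34, 68, 136, 272.
Test each divisor d:
210^1 ≡ 210 (mod 289)
210^2 ≡ 172 (mod 289)
210^4 ≡ 106 (mod 289)
210^8 ≡ 254 (mod 289)
210^16 ≡ 69 (mod 289)
210^17 ≡ 40 (mod 289)
210^34 ≡ 155 (mod 289)
210^68 ≡ 38 (mod 289)
210^136 ≡ 288 (mod 289)
210^272 ≡ 1 (mod 289) ✓
Therefore the multiplicative order of 210 modulo 289 is 272.

272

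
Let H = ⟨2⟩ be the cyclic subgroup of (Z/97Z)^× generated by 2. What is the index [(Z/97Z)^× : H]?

The order of 2 must divide φ(97) = 97 − 1 = 96 = 2^5 · 3.
Divisors of 96: 1, 2, 3, 4, 6, 8, 12, 16, 24, 32, 48, 96.
Check 2^d mod 97 for each divisor in increasing order:
2^1 ≡ 2
2^2 ≡ 4
2^3 ≡ 8
2^4 ≡ 16
2^6 ≡ 64
2^8 ≡ 62
2^12 ≡ 22
2^16 ≡ 61
2^24 ≡ 96
2^32 ≡ 35
2^48 ≡ 1
So ord_97(2) = 48, hence |⟨2⟩| = 48.
The index is φ(97) / ord(2) = 96 / 48 = 2.

2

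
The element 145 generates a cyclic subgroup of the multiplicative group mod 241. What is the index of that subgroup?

ord(145) | φ(241) = 241 − 1 = 240 = 2^4 · 3 · 5.
Divisors of 240: 1, 2, 3, 4, 5, 6, 8, 10, 12, 15, 16, 20, 24, 30, 40, 48, 60, 80, 120, 240.
Test each divisor d:
145^1 ≡ 145
145^2 ≡ 58
145^3 ≡ 216
145^4 ≡ 231
145^5 ≡ 237
145^6 ≡ 143
145^8 ≡ 100
145^10 ≡ 16
145^12 ≡ 205
145^15 ≡ 177
145^16 ≡ 119
145^20 ≡ 15
145^24 ≡ 91
145^30 ≡ 240
145^40 ≡ 225
145^48 ≡ 87
145^60 ≡ 1
Thus |⟨145⟩| = ord(145) = 60.
The index is φ(241) / ord(145) = 240 / 60 = 4.

4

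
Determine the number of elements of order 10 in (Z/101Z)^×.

4

φ(101) = 101 − 1 = 100 = 2^2 · 5^2.
Since (Z/101Z)^× is cyclic of order 100, the number of elements of order d is φ(d) when d | 100 and 0 otherwise.
10 = 2 · 5 divides 100, and φ(10) = 4.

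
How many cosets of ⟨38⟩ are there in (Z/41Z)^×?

By Lagrange's theorem, ord_41(38) divides φ(41) = 41 − 1 = 40 = 2^3 · 5.
Divisors of 40: 1, 2, 4, 5, 8, 10, 20, 40.
Check 38^d mod 41 for each divisor in increasing order:
38^1 ≡ 38 (mod 41)
38^2 ≡ 9 (mod 41)
38^4 ≡ 40 (mod 41)
38^5 ≡ 3 (mod 41)
38^8 ≡ 1 (mod 41) ✓
Thus |⟨38⟩| = ord(38) = 8.
The index is φ(41) / ord(38) = 40 / 8 = 5.

5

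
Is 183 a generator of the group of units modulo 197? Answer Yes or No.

No

φ(197) = 197 − 1 = 196 = 2^2 · 7^2.
It suffices to check that the order of 183 is not a proper divisor of 196: compute 183^(196/q) for q ∈ {2, 7}.
183^98 ≡ 196 (mod 197)  [q = 2: ≢ 1 ✓]
183^28 ≡ 1 (mod 197)  [q = 7: ≡ 1 ✗]
The check at q = 7 fails, so 183 generates a proper subgroup.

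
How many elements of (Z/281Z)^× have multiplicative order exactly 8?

4

φ(281) = 281 − 1 = 280 = 2^3 · 5 · 7.
In a cyclic group of order 280, there are φ(d) elements of order d for each divisor d of 280, and zero for non-divisors.
8 = 2^3 divides 280, and φ(8) = 4.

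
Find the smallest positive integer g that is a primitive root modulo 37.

2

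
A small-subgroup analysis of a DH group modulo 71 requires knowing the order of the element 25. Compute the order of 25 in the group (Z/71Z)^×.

5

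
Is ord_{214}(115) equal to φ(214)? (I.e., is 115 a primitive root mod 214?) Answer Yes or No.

φ(214) = φ(2)·φ(107) = 1·106 = 106 = 2 · 53.
115 is a primitive root mod 214 iff 115^(φ(214)/q) ≢ 1 for every prime q | φ(214), i.e. q ∈ {2, 53}.
115^53 ≡ 213 (mod 214)  [q = 2: ≢ 1 ✓]
115^2 ≡ 171 (mod 214)  [q = 53: ≢ 1 ✓]
None equal 1, so ord_214(115) = 106: 115 is a primitive root.

Yes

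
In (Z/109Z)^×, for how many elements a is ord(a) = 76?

φ(109) = 109 − 1 = 108 = 2^2 · 3^3.
(Z/109Z)^× is cyclic (|G| = 108); a cyclic group of order m has exactly φ(d) elements of each order d | m, and none otherwise.
Since 76 ∤ 108, the count is 0.

0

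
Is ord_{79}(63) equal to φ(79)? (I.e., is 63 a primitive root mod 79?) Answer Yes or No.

φ(79) = 79 − 1 = 78 = 2 · 3 · 13.
An element g generates (Z/79Z)^× iff g^(78/q) ≢ 1 (mod 79) for each prime q ∈ {2, 3, 13}.
63^39 ≡ 78 (mod 79)  [q = 2: ≢ 1 ✓]
63^26 ≡ 23 (mod 79)  [q = 3: ≢ 1 ✓]
63^6 ≡ 65 (mod 79)  [q = 13: ≢ 1 ✓]
All checks pass, so 63 has order 78 and is a primitive root modulo 79.

Yes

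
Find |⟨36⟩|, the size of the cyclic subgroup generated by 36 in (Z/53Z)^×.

13

ord(36) | φ(53) = 53 − 1 = 52 = 2^2 · 13.
Divisors of 52: 1, 2, 4, 13, 26, 52.
Check 36^d mod 53 for each divisor in increasing order:
36^1 ≡ 36 (mod 53)
36^2 ≡ 24 (mod 53)
36^4 ≡ 46 (mod 53)
36^13 ≡ 1 (mod 53) ✓
Hence ord(36) = 13.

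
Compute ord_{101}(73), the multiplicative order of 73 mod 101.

100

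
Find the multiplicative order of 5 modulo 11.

5

The order of 5 must divide φ(11) = 11 − 1 = 10 = 2 · 5.
Divisors of 10: 1, 2, 5, 10.
Evaluate successive powers at the divisors of 10:
5^1 ≡ 5 (mod 11)
5^2 ≡ 3 (mod 11)
5^5 ≡ 1 (mod 11) ✓
Hence ord(5) = 5.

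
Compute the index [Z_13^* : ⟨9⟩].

By Lagrange's theorem, ord_13(9) divides φ(13) = 13 − 1 = 12 = 2^2 · 3.
Divisors of 12: 1, 2, 3, 4, 6, 12.
Test each divisor d:
9^1 ≡ 9 (mod 13)
9^2 ≡ 3 (mod 13)
9^3 ≡ 1 (mod 13) ✓
Thus |⟨9⟩| = ord(9) = 3.
The index is φ(13) / ord(9) = 12 / 3 = 4.

4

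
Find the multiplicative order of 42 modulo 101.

Since 42 ∈ (Z/101Z)^×, its order divides φ(101) = 101 − 1 = 100 = 2^2 · 5^2.
Divisors of 100: 1, 2, 4, 5, 10, 20, 25, 50, 100.
Evaluate successive powers at the divisors of 100:
42^1 ≡ 42 (mod 101)
42^2 ≡ 47 (mod 101)
42^4 ≡ 88 (mod 101)
42^5 ≡ 60 (mod 101)
42^10 ≡ 65 (mod 101)
42^20 ≡ 84 (mod 101)
42^25 ≡ 91 (mod 101)
42^50 ≡ 100 (mod 101)
42^100 ≡ 1 (mod 101) ✓
Hence ord(42) = 100.

100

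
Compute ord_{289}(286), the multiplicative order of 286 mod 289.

272

By Lagrange's theorem, ord_289(286) divides φ(289) = φ(17^2) = 17·(17−1) = 272 = 2^4 · 17.
Divisors of 272: 1, 2, 4, 8, 16, 17, 34, 68, 136, 272.
Evaluate successive powers at the divisors of 272:
286^1 ≡ 286 (mod 289)
286^2 ≡ 9 (mod 289)
286^4 ≡ 81 (mod 289)
286^8 ≡ 203 (mod 289)
286^16 ≡ 171 (mod 289)
286^17 ≡ 65 (mod 289)
286^34 ≡ 179 (mod 289)
286^68 ≡ 251 (mod 289)
286^136 ≡ 288 (mod 289)
286^272 ≡ 1 (mod 289) ✓
Hence ord(286) = 272.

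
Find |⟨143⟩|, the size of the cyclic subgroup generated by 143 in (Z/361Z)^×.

The order of 143 must divide φ(361) = φ(19^2) = 19·(19−1) = 342 = 2 · 3^2 · 19.
Divisors of 342: 1, 2, 3, 6, 9, 18, 19, 38, 57, 114, 171, 342.
Test each divisor d:
143^1 ≡ 143
143^2 ≡ 233
143^3 ≡ 107
143^6 ≡ 258
143^9 ≡ 170
143^18 ≡ 20
143^19 ≡ 333
143^38 ≡ 62
143^57 ≡ 69
143^114 ≡ 68
143^171 ≡ 360
143^342 ≡ 1
Therefore the multiplicative order of 143 modulo 361 is 342.

342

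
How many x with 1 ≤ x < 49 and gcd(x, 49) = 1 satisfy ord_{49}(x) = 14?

6

φ(49) = φ(7^2) = 7·(7−1) = 42 = 2 · 3 · 7.
Since (Z/49Z)^× is cyclic of order 42, the number of elements of order d is φ(d) when d | 42 and 0 otherwise.
14 = 2 · 7 divides 42, and φ(14) = 6.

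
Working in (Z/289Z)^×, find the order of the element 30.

68

ord(30) | φ(289) = φ(17^2) = 17·(17−1) = 272 = 2^4 · 17.
Divisors of 272: 1, 2, 4, 8, 16, 17, 34, 68, 136, 272.
Check 30^d mod 289 for each divisor in increasing order:
30^1 ≡ 30 (mod 289)
30^2 ≡ 33 (mod 289)
30^4 ≡ 222 (mod 289)
30^8 ≡ 154 (mod 289)
30^16 ≡ 18 (mod 289)
30^17 ≡ 251 (mod 289)
30^34 ≡ 288 (mod 289)
30^68 ≡ 1 (mod 289) ✓
The smallest such exponent is 68, so the order of 30 is 68.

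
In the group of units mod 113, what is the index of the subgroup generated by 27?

1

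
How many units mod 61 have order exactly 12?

4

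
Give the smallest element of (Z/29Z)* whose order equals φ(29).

2

φ(29) = 29 − 1 = 28 = 2^2 · 7.
g is a primitive root iff g^(28/q) ≢ 1 (mod 29) for each prime q ∈ {2, 7}.
g = 2: 2^14 ≡ 28; 2^4 ≡ 16 — none is 1, so 2 is a primitive root.
Hence the least primitive root of 29 is 2.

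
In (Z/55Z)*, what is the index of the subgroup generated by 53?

2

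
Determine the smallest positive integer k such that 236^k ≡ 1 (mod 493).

56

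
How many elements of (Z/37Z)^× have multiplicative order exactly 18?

φ(37) = 37 − 1 = 36 = 2^2 · 3^2.
Since (Z/37Z)^× is cyclic of order 36, the number of elements of order d is φ(d) when d | 36 and 0 otherwise.
18 = 2 · 3^2 divides 36, and φ(18) = 6.

6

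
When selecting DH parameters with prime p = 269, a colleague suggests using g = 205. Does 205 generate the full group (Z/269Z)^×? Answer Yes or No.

No

φ(269) = 269 − 1 = 268 = 2^2 · 67.
An element g generates (Z/269Z)^× iff g^(268/q) ≢ 1 (mod 269) for each prime q ∈ {2, 67}.
205^134 ≡ 1 (mod 269)  [q = 2: ≡ 1 ✗]
205^4 ≡ 224 (mod 269)  [q = 67: ≢ 1 ✓]
205^134 ≡ 1 shows ord(205) | 134, strictly less than φ(269); not a primitive root.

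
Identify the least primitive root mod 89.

φ(89) = 89 − 1 = 88 = 2^3 · 11.
g is a primitive root iff g^(88/q) ≢ 1 (mod 89) for each prime q ∈ {2, 11}.
g = 2: 2^44 ≡ 1 — hits 1, so not a primitive root.
g = 3: 3^44 ≡ 88; 3^8 ≡ 64 — none is 1, so 3 is a primitive root.
Hence the least primitive root of 89 is 3.

3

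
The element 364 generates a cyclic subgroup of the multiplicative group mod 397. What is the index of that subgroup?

4

The order of 364 must divide φ(397) = 397 − 1 = 396 = 2^2 · 3^2 · 11.
Divisors of 396: 1, 2, 3, 4, 6, 9, 11, 12, 18, 22, 33, 36, 44, 66, 99, 132, 198, 396.
Evaluate successive powers at the divisors of 396:
364^1 ≡ 364
364^2 ≡ 295
364^3 ≡ 190
364^4 ≡ 82
364^6 ≡ 370
364^9 ≡ 31
364^11 ≡ 14
364^12 ≡ 332
364^18 ≡ 167
364^22 ≡ 196
364^33 ≡ 362
364^36 ≡ 99
364^44 ≡ 304
364^66 ≡ 34
364^99 ≡ 1
The order of 364 is 99, so the subgroup it generates has 99 elements.
The index is φ(397) / ord(364) = 396 / 99 = 4.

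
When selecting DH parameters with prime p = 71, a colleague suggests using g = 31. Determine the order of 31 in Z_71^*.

70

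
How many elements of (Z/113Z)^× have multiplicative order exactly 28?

12

φ(113) = 113 − 1 = 112 = 2^4 · 7.
(Z/113Z)^× is cyclic (|G| = 112); a cyclic group of order m has exactly φ(d) elements of each order d | m, and none otherwise.
28 = 2^2 · 7 divides 112, and φ(28) = 12.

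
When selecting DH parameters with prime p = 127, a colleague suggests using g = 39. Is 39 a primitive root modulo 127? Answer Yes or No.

Yes

φ(127) = 127 − 1 = 126 = 2 · 3^2 · 7.
39 is a primitive root mod 127 iff 39^(φ(127)/q) ≢ 1 for every prime q | φ(127), i.e. q ∈ {2, 3, 7}.
39^63 ≡ 126 (mod 127)  [q = 2: ≢ 1 ✓]
39^42 ≡ 19 (mod 127)  [q = 3: ≢ 1 ✓]
39^18 ≡ 2 (mod 127)  [q = 7: ≢ 1 ✓]
All checks pass, so 39 has order 126 and is a primitive root modulo 127.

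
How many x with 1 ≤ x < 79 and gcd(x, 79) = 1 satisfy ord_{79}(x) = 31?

φ(79) = 79 − 1 = 78 = 2 · 3 · 13.
In a cyclic group of order 78, there are φ(d) elements of order d for each divisor d of 78, and zero for non-divisors.
Here 78 is not a multiple of 31, so there are no elements of order 31.

0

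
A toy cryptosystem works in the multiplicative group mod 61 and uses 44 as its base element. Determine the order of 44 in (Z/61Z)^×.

Since 44 ∈ (Z/61Z)^×, its order divides φ(61) = 61 − 1 = 60 = 2^2 · 3 · 5.
Divisors of 60: 1, 2, 3, 4, 5, 6, 10, 12, 15, 20, 30, 60.
Compute 44^d (mod 61) for the divisors d until we hit 1:
44^1 ≡ 44
44^2 ≡ 45
44^3 ≡ 28
44^4 ≡ 12
44^5 ≡ 40
44^6 ≡ 52
44^10 ≡ 14
44^12 ≡ 20
44^15 ≡ 11
44^20 ≡ 13
44^30 ≡ 60
44^60 ≡ 1
Therefore the multiplicative order of 44 modulo 61 is 60.

60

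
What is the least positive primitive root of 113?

3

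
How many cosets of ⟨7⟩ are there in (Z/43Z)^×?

7

Since 7 ∈ (Z/43Z)^×, its order divides φ(43) = 43 − 1 = 42 = 2 · 3 · 7.
Divisors of 42: 1, 2, 3, 6, 7, 14, 21, 42.
Test each divisor d:
7^1 ≡ 7 (mod 43)
7^2 ≡ 6 (mod 43)
7^3 ≡ 42 (mod 43)
7^6 ≡ 1 (mod 43) ✓
The order of 7 is 6, so the subgroup it generates has 6 elements.
The index is φ(43) / ord(7) = 42 / 6 = 7.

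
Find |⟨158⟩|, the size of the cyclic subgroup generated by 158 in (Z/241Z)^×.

60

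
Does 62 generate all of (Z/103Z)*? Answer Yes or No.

Yes

φ(103) = 103 − 1 = 102 = 2 · 3 · 17.
An element g generates (Z/103Z)^× iff g^(102/q) ≢ 1 (mod 103) for each prime q ∈ {2, 3, 17}.
62^51 ≡ 102 (mod 103)  [q = 2: ≢ 1 ✓]
62^34 ≡ 46 (mod 103)  [q = 3: ≢ 1 ✓]
62^6 ≡ 93 (mod 103)  [q = 17: ≢ 1 ✓]
All checks pass, so 62 has order 102 and is a primitive root modulo 103.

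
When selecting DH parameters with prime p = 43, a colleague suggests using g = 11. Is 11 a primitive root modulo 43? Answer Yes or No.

φ(43) = 43 − 1 = 42 = 2 · 3 · 7.
An element g generates (Z/43Z)^× iff g^(42/q) ≢ 1 (mod 43) for each prime q ∈ {2, 3, 7}.
11^21 ≡ 1 (mod 43)  [q = 2: ≡ 1 ✗]
11^14 ≡ 1 (mod 43)  [q = 3: ≡ 1 ✗]
11^6 ≡ 4 (mod 43)  [q = 7: ≢ 1 ✓]
11^21 ≡ 1 shows ord(11) | 21, strictly less than φ(43); not a primitive root.

No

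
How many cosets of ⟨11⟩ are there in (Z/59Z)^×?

The order of 11 must divide φ(59) = 59 − 1 = 58 = 2 · 29.
Divisors of 58: 1, 2, 29, 58.
Evaluate successive powers at the divisors of 58:
11^1 ≡ 11
11^2 ≡ 3
11^29 ≡ 58
11^58 ≡ 1
The order of 11 is 58, so the subgroup it generates has 58 elements.
The index is φ(59) / ord(11) = 58 / 58 = 1.

1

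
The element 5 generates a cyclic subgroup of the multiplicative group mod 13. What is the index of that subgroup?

ord(5) | φ(13) = 13 − 1 = 12 = 2^2 · 3.
Divisors of 12: 1, 2, 3, 4, 6, 12.
Test each divisor d:
5^1 ≡ 5 (mod 13)
5^2 ≡ 12 (mod 13)
5^3 ≡ 8 (mod 13)
5^4 ≡ 1 (mod 13) ✓
So ord_13(5) = 4, hence |⟨5⟩| = 4.
The index is φ(13) / ord(5) = 12 / 4 = 3.

3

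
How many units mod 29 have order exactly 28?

φ(29) = 29 − 1 = 28 = 2^2 · 7.
In a cyclic group of order 28, there are φ(d) elements of order d for each divisor d of 28, and zero for non-divisors.
28 = 2^2 · 7 divides 28, and φ(28) = 12.

12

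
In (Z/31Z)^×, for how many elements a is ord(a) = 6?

2

φ(31) = 31 − 1 = 30 = 2 · 3 · 5.
Since (Z/31Z)^× is cyclic of order 30, the number of elements of order d is φ(d) when d | 30 and 0 otherwise.
6 = 2 · 3 divides 30, and φ(6) = 2.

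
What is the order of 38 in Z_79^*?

13

By Lagrange's theorem, ord_79(38) divides φ(79) = 79 − 1 = 78 = 2 · 3 · 13.
Divisors of 78: 1, 2, 3, 6, 13, 26, 39, 78.
Test each divisor d:
38^1 ≡ 38 (mod 79)
38^2 ≡ 22 (mod 79)
38^3 ≡ 46 (mod 79)
38^6 ≡ 62 (mod 79)
38^13 ≡ 1 (mod 79) ✓
So ord_79(38) = 13.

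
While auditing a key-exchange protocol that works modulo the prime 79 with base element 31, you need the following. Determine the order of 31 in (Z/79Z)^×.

39

By Lagrange's theorem, ord_79(31) divides φ(79) = 79 − 1 = 78 = 2 · 3 · 13.
Divisors of 78: 1, 2, 3, 6, 13, 26, 39, 78.
Evaluate successive powers at the divisors of 78:
31^1 ≡ 31
31^2 ≡ 13
31^3 ≡ 8
31^6 ≡ 64
31^13 ≡ 23
31^26 ≡ 55
31^39 ≡ 1
Hence ord(31) = 39.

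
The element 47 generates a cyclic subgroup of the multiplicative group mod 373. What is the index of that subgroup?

The order of 47 must divide φ(373) = 373 − 1 = 372 = 2^2 · 3 · 31.
Divisors of 372: 1, 2, 3, 4, 6, 12, 31, 62, 93, 124, 186, 372.
Evaluate successive powers at the divisors of 372:
47^1 ≡ 47
47^2 ≡ 344
47^3 ≡ 129
47^4 ≡ 95
47^6 ≡ 229
47^12 ≡ 221
47^31 ≡ 69
47^62 ≡ 285
47^93 ≡ 269
47^124 ≡ 284
47^186 ≡ 372
47^372 ≡ 1
So ord_373(47) = 372, hence |⟨47⟩| = 372.
Index = |(Z/373Z)^×| / |⟨47⟩| = 372 / 372 = 1.

1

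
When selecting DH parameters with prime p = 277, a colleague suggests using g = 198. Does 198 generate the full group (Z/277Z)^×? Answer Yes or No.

No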